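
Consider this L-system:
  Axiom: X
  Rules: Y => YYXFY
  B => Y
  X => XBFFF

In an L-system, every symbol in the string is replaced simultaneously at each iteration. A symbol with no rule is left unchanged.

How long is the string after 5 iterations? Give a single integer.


Step 0: length = 1
Step 1: length = 5
Step 2: length = 9
Step 3: length = 17
Step 4: length = 41
Step 5: length = 117

Answer: 117


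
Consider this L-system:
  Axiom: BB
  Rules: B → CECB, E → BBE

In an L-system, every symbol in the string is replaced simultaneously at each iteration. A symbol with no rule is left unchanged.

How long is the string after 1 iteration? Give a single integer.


Step 0: length = 2
Step 1: length = 8

Answer: 8


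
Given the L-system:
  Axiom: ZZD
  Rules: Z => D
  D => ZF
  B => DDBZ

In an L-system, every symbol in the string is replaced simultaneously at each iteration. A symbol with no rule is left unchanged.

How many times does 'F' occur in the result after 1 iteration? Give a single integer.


Step 0: ZZD  (0 'F')
Step 1: DDZF  (1 'F')

Answer: 1


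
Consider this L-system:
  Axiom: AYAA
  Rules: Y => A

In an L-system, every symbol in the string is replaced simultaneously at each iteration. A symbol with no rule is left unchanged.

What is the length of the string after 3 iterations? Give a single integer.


Step 0: length = 4
Step 1: length = 4
Step 2: length = 4
Step 3: length = 4

Answer: 4


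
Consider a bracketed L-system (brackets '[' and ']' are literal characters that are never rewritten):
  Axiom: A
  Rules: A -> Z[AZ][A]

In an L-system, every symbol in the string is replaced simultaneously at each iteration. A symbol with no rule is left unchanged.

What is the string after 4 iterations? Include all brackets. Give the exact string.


Answer: Z[Z[Z[Z[AZ][A]Z][Z[AZ][A]]Z][Z[Z[AZ][A]Z][Z[AZ][A]]]Z][Z[Z[Z[AZ][A]Z][Z[AZ][A]]Z][Z[Z[AZ][A]Z][Z[AZ][A]]]]

Derivation:
Step 0: A
Step 1: Z[AZ][A]
Step 2: Z[Z[AZ][A]Z][Z[AZ][A]]
Step 3: Z[Z[Z[AZ][A]Z][Z[AZ][A]]Z][Z[Z[AZ][A]Z][Z[AZ][A]]]
Step 4: Z[Z[Z[Z[AZ][A]Z][Z[AZ][A]]Z][Z[Z[AZ][A]Z][Z[AZ][A]]]Z][Z[Z[Z[AZ][A]Z][Z[AZ][A]]Z][Z[Z[AZ][A]Z][Z[AZ][A]]]]


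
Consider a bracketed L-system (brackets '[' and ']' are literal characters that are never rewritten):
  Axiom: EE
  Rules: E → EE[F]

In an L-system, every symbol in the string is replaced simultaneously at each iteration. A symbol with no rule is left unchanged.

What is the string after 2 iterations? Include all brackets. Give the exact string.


Answer: EE[F]EE[F][F]EE[F]EE[F][F]

Derivation:
Step 0: EE
Step 1: EE[F]EE[F]
Step 2: EE[F]EE[F][F]EE[F]EE[F][F]


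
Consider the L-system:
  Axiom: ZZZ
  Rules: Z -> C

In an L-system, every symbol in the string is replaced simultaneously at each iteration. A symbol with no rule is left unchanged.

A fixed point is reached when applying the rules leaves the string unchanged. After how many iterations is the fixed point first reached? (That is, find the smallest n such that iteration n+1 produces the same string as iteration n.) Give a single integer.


Step 0: ZZZ
Step 1: CCC
Step 2: CCC  (unchanged — fixed point at step 1)

Answer: 1


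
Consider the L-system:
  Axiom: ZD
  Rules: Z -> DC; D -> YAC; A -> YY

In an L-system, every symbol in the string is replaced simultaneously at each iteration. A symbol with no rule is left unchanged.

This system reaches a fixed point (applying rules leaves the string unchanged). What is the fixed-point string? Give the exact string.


Step 0: ZD
Step 1: DCYAC
Step 2: YACCYYYC
Step 3: YYYCCYYYC
Step 4: YYYCCYYYC  (unchanged — fixed point at step 3)

Answer: YYYCCYYYC


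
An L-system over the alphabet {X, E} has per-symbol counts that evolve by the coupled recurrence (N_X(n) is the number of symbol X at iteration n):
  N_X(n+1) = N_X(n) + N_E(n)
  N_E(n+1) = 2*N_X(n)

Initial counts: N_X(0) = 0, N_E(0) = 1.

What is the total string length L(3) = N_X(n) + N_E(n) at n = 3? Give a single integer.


Answer: 5

Derivation:
Step 0: N_X=0, N_E=1, L=1
Step 1: N_X=1, N_E=0, L=1
Step 2: N_X=1, N_E=2, L=3
Step 3: N_X=3, N_E=2, L=5


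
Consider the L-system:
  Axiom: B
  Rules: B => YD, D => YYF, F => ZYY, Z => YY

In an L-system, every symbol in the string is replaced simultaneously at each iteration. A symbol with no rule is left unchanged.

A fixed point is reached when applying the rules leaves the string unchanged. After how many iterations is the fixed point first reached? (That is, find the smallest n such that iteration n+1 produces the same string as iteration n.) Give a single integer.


Answer: 4

Derivation:
Step 0: B
Step 1: YD
Step 2: YYYF
Step 3: YYYZYY
Step 4: YYYYYYY
Step 5: YYYYYYY  (unchanged — fixed point at step 4)


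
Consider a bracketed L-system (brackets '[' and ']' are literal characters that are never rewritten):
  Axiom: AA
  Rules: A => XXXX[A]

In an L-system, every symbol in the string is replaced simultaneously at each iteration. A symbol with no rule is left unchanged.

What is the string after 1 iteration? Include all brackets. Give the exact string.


Step 0: AA
Step 1: XXXX[A]XXXX[A]

Answer: XXXX[A]XXXX[A]


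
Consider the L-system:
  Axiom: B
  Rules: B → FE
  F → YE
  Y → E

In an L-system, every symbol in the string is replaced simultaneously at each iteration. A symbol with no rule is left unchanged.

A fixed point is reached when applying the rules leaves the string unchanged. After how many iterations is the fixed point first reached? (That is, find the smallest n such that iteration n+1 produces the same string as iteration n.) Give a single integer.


Answer: 3

Derivation:
Step 0: B
Step 1: FE
Step 2: YEE
Step 3: EEE
Step 4: EEE  (unchanged — fixed point at step 3)


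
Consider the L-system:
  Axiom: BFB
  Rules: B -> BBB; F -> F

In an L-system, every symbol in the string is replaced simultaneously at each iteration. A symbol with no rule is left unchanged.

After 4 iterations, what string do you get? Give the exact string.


Step 0: BFB
Step 1: BBBFBBB
Step 2: BBBBBBBBBFBBBBBBBBB
Step 3: BBBBBBBBBBBBBBBBBBBBBBBBBBBFBBBBBBBBBBBBBBBBBBBBBBBBBBB
Step 4: BBBBBBBBBBBBBBBBBBBBBBBBBBBBBBBBBBBBBBBBBBBBBBBBBBBBBBBBBBBBBBBBBBBBBBBBBBBBBBBBBFBBBBBBBBBBBBBBBBBBBBBBBBBBBBBBBBBBBBBBBBBBBBBBBBBBBBBBBBBBBBBBBBBBBBBBBBBBBBBBBBB

Answer: BBBBBBBBBBBBBBBBBBBBBBBBBBBBBBBBBBBBBBBBBBBBBBBBBBBBBBBBBBBBBBBBBBBBBBBBBBBBBBBBBFBBBBBBBBBBBBBBBBBBBBBBBBBBBBBBBBBBBBBBBBBBBBBBBBBBBBBBBBBBBBBBBBBBBBBBBBBBBBBBBBB


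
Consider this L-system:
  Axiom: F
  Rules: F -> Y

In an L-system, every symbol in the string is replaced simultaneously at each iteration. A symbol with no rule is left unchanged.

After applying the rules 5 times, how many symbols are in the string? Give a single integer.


Answer: 1

Derivation:
Step 0: length = 1
Step 1: length = 1
Step 2: length = 1
Step 3: length = 1
Step 4: length = 1
Step 5: length = 1


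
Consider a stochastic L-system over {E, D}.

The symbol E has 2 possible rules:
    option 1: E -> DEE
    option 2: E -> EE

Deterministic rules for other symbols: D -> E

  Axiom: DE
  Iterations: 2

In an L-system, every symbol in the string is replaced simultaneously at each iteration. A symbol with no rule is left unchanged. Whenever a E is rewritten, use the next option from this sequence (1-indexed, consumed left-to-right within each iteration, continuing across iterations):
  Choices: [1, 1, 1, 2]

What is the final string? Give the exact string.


Step 0: DE
Step 1: EDEE  (used choices [1])
Step 2: DEEEDEEEE  (used choices [1, 1, 2])

Answer: DEEEDEEEE


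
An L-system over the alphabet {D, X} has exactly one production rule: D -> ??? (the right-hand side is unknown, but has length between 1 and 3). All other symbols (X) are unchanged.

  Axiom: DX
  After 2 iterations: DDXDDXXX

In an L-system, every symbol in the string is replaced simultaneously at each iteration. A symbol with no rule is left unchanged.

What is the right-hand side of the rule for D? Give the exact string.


Answer: DDX

Derivation:
Trying D -> DDX:
  Step 0: DX
  Step 1: DDXX
  Step 2: DDXDDXXX
Matches the given result.


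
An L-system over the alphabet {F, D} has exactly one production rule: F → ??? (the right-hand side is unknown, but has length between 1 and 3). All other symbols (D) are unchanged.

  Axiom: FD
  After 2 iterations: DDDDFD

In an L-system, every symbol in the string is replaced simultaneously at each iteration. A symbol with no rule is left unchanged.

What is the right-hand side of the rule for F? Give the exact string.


Trying F → DDF:
  Step 0: FD
  Step 1: DDFD
  Step 2: DDDDFD
Matches the given result.

Answer: DDF


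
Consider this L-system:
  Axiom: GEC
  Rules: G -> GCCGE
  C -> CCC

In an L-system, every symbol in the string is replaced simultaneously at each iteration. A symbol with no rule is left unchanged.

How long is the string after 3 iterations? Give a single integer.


Answer: 81

Derivation:
Step 0: length = 3
Step 1: length = 9
Step 2: length = 27
Step 3: length = 81


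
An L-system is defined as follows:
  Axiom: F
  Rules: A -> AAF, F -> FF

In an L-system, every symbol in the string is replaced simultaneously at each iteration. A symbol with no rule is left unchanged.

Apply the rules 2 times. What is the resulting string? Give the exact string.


Step 0: F
Step 1: FF
Step 2: FFFF

Answer: FFFF


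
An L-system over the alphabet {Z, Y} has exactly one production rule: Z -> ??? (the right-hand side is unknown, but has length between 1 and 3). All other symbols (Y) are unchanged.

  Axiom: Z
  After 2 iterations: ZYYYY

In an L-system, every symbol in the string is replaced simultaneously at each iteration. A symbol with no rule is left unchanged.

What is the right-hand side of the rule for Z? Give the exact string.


Answer: ZYY

Derivation:
Trying Z -> ZYY:
  Step 0: Z
  Step 1: ZYY
  Step 2: ZYYYY
Matches the given result.


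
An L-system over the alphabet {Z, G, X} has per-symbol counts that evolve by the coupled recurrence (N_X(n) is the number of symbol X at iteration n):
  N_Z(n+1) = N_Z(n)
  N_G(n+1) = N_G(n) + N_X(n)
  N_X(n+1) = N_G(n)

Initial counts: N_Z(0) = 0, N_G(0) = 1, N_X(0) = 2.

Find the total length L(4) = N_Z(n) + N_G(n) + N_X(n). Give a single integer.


Answer: 18

Derivation:
Step 0: N_Z=0, N_G=1, N_X=2, L=3
Step 1: N_Z=0, N_G=3, N_X=1, L=4
Step 2: N_Z=0, N_G=4, N_X=3, L=7
Step 3: N_Z=0, N_G=7, N_X=4, L=11
Step 4: N_Z=0, N_G=11, N_X=7, L=18


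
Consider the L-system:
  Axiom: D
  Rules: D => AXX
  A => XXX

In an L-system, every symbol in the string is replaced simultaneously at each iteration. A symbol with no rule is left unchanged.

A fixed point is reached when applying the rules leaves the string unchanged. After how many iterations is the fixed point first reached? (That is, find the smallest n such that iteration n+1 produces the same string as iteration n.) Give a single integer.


Step 0: D
Step 1: AXX
Step 2: XXXXX
Step 3: XXXXX  (unchanged — fixed point at step 2)

Answer: 2


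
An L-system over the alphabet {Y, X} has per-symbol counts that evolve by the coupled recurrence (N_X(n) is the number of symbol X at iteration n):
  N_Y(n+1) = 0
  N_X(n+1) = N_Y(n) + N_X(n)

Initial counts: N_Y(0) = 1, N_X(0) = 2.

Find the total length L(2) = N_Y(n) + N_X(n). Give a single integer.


Answer: 3

Derivation:
Step 0: N_Y=1, N_X=2, L=3
Step 1: N_Y=0, N_X=3, L=3
Step 2: N_Y=0, N_X=3, L=3


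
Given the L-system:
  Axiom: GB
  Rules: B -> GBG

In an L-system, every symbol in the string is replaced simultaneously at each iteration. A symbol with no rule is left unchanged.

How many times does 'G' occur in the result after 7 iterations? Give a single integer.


Answer: 15

Derivation:
Step 0: GB  (1 'G')
Step 1: GGBG  (3 'G')
Step 2: GGGBGG  (5 'G')
Step 3: GGGGBGGG  (7 'G')
Step 4: GGGGGBGGGG  (9 'G')
Step 5: GGGGGGBGGGGG  (11 'G')
Step 6: GGGGGGGBGGGGGG  (13 'G')
Step 7: GGGGGGGGBGGGGGGG  (15 'G')


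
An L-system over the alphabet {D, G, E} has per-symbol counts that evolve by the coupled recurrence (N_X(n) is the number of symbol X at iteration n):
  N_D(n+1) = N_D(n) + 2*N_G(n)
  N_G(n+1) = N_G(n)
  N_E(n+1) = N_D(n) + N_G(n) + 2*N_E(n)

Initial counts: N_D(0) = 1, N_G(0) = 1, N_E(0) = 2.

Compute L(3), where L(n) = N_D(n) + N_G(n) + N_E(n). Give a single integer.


Answer: 46

Derivation:
Step 0: N_D=1, N_G=1, N_E=2, L=4
Step 1: N_D=3, N_G=1, N_E=6, L=10
Step 2: N_D=5, N_G=1, N_E=16, L=22
Step 3: N_D=7, N_G=1, N_E=38, L=46


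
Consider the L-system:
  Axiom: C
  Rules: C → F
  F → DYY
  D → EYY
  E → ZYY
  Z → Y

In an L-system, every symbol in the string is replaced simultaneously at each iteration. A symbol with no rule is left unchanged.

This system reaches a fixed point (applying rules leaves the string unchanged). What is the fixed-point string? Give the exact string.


Answer: YYYYYYY

Derivation:
Step 0: C
Step 1: F
Step 2: DYY
Step 3: EYYYY
Step 4: ZYYYYYY
Step 5: YYYYYYY
Step 6: YYYYYYY  (unchanged — fixed point at step 5)


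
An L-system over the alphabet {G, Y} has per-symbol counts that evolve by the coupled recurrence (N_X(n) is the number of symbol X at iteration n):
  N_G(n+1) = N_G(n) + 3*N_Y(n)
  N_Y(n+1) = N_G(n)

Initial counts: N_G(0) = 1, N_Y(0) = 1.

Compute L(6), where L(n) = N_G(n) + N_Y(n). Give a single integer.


Answer: 314

Derivation:
Step 0: N_G=1, N_Y=1, L=2
Step 1: N_G=4, N_Y=1, L=5
Step 2: N_G=7, N_Y=4, L=11
Step 3: N_G=19, N_Y=7, L=26
Step 4: N_G=40, N_Y=19, L=59
Step 5: N_G=97, N_Y=40, L=137
Step 6: N_G=217, N_Y=97, L=314


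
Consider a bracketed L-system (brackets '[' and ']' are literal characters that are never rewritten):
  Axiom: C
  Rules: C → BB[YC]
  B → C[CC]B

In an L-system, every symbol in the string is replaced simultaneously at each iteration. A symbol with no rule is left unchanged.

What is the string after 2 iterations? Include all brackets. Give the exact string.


Answer: C[CC]BC[CC]B[YBB[YC]]

Derivation:
Step 0: C
Step 1: BB[YC]
Step 2: C[CC]BC[CC]B[YBB[YC]]


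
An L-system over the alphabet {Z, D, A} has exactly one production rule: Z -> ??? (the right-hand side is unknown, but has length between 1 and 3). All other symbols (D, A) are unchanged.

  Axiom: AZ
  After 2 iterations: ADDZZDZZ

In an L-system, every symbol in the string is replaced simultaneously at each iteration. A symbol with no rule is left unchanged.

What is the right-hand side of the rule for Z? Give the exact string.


Answer: DZZ

Derivation:
Trying Z -> DZZ:
  Step 0: AZ
  Step 1: ADZZ
  Step 2: ADDZZDZZ
Matches the given result.


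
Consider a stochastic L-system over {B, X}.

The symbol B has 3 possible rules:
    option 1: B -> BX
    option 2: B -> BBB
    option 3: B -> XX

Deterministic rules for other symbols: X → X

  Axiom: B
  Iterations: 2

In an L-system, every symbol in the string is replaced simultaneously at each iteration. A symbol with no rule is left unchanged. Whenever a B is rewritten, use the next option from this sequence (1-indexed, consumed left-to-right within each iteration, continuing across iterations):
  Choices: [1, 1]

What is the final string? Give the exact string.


Answer: BXX

Derivation:
Step 0: B
Step 1: BX  (used choices [1])
Step 2: BXX  (used choices [1])


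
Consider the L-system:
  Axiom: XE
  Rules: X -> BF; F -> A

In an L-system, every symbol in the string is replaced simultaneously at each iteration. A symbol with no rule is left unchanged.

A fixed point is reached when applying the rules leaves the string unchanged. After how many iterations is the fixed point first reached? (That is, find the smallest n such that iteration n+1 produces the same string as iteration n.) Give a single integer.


Step 0: XE
Step 1: BFE
Step 2: BAE
Step 3: BAE  (unchanged — fixed point at step 2)

Answer: 2


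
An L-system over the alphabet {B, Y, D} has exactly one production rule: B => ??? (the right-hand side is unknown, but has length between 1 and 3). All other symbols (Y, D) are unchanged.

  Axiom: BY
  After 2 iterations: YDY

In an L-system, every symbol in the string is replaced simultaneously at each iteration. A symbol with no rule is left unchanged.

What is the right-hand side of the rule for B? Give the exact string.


Answer: YD

Derivation:
Trying B => YD:
  Step 0: BY
  Step 1: YDY
  Step 2: YDY
Matches the given result.


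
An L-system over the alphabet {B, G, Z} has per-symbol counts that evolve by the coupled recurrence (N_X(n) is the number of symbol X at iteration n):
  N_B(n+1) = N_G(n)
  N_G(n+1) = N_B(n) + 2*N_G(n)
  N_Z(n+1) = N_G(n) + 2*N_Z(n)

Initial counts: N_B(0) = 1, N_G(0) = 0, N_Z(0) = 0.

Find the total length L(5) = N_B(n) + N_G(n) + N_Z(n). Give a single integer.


Answer: 79

Derivation:
Step 0: N_B=1, N_G=0, N_Z=0, L=1
Step 1: N_B=0, N_G=1, N_Z=0, L=1
Step 2: N_B=1, N_G=2, N_Z=1, L=4
Step 3: N_B=2, N_G=5, N_Z=4, L=11
Step 4: N_B=5, N_G=12, N_Z=13, L=30
Step 5: N_B=12, N_G=29, N_Z=38, L=79


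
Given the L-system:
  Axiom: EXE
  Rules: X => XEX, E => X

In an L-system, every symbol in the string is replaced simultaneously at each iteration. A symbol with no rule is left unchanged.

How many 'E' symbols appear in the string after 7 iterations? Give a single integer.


Answer: 309

Derivation:
Step 0: length=3, 'E' count=2
Step 1: length=5, 'E' count=1
Step 2: length=13, 'E' count=4
Step 3: length=31, 'E' count=9
Step 4: length=75, 'E' count=22
Step 5: length=181, 'E' count=53
Step 6: length=437, 'E' count=128
Step 7: length=1055, 'E' count=309
Final string: XEXXXEXXEXXEXXXEXXEXXXEXXEXXXEXXEXXEXXXEXXEXXXEXXEXXEXXXEXXEXXXEXXEXXEXXXEXXEXXXEXXEXXXEXXEXXEXXXEXXEXXXEXXEXXEXXXEXXEXXXEXXEXXXEXXEXXEXXXEXXEXXXEXXEXXEXXXEXXEXXXEXXEXXXEXXEXXEXXXEXXEXXXEXXEXXEXXXEXXEXXXEXXEXXEXXXEXXEXXXEXXEXXXEXXEXXEXXXEXXEXXXEXXEXXEXXXEXXEXXXEXXEXXXEXXEXXEXXXEXXEXXXEXXEXXEXXXEXXEXXXEXXEXXEXXXEXXEXXXEXXEXXXEXXEXXEXXXEXXEXXXEXXEXXEXXXEXXEXXXEXXEXXXEXXEXXEXXXEXXEXXXEXXEXXEXXXEXXEXXXEXXEXXXEXXEXXEXXXEXXEXXXEXXEXXEXXXEXXEXXXEXXEXXEXXXEXXEXXXEXXEXXXEXXEXXEXXXEXXEXXXEXXEXXEXXXEXXEXXXEXXEXXXEXXEXXEXXXEXXEXXXEXXEXXEXXXEXXEXXXEXXEXXEXXXEXXEXXXEXXEXXXEXXEXXEXXXEXXEXXXEXXEXXEXXXEXXEXXXEXXEXXXEXXEXXEXXXEXXEXXXEXXEXXEXXXEXXEXXXEXXEXXEXXXEXXEXXXEXXEXXXEXXEXXEXXXEXXEXXXEXXEXXEXXXEXXEXXXEXXEXXXEXXEXXEXXXEXXEXXXEXXEXXEXXXEXXEXXXEXXEXXXEXXEXXEXXXEXXEXXXEXXEXXEXXXEXXEXXXEXXEXXEXXXEXXEXXXEXXEXXXEXXEXXEXXXEXXEXXXEXXEXXEXXXEXXEXXXEXXEXXXEXXEXXEXXXEXXEXXXEXXEXXEXXXEXXEXXXEXXEXXEXXXEXXEXXXEXXEXXXEXXEXXEXXXEXXEXXXEXXEXXEXXXEXXEXXXEXXEXXXEXXEXXEXXXEXXEXXXEXXEXXEXXXEXXEXXXEXXEXXXEXXEXXEXXXEXXEXXXEXXEXXEXXXEXXEXXXEXXEXXEXXXEXXEXXXEXXEXXXEXXEXXEXXXEX


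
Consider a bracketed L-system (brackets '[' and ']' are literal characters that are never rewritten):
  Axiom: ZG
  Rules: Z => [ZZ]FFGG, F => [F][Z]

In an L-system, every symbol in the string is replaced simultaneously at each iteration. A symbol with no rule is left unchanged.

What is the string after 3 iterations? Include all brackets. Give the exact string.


Step 0: ZG
Step 1: [ZZ]FFGGG
Step 2: [[ZZ]FFGG[ZZ]FFGG][F][Z][F][Z]GGG
Step 3: [[[ZZ]FFGG[ZZ]FFGG][F][Z][F][Z]GG[[ZZ]FFGG[ZZ]FFGG][F][Z][F][Z]GG][[F][Z]][[ZZ]FFGG][[F][Z]][[ZZ]FFGG]GGG

Answer: [[[ZZ]FFGG[ZZ]FFGG][F][Z][F][Z]GG[[ZZ]FFGG[ZZ]FFGG][F][Z][F][Z]GG][[F][Z]][[ZZ]FFGG][[F][Z]][[ZZ]FFGG]GGG


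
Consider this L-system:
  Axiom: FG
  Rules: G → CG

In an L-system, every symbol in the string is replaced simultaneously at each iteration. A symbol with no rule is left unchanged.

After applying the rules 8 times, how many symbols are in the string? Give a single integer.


Step 0: length = 2
Step 1: length = 3
Step 2: length = 4
Step 3: length = 5
Step 4: length = 6
Step 5: length = 7
Step 6: length = 8
Step 7: length = 9
Step 8: length = 10

Answer: 10


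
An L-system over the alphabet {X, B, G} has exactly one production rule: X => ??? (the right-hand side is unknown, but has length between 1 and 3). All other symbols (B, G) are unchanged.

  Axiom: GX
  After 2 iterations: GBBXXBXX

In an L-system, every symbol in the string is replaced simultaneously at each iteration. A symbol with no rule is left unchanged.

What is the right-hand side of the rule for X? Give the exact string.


Trying X => BXX:
  Step 0: GX
  Step 1: GBXX
  Step 2: GBBXXBXX
Matches the given result.

Answer: BXX


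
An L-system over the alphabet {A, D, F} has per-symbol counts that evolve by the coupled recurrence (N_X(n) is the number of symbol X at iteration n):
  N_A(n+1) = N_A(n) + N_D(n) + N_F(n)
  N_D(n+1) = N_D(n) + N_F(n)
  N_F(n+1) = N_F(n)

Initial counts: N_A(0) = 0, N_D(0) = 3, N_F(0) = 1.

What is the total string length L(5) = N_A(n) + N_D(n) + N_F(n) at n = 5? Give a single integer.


Answer: 39

Derivation:
Step 0: N_A=0, N_D=3, N_F=1, L=4
Step 1: N_A=4, N_D=4, N_F=1, L=9
Step 2: N_A=9, N_D=5, N_F=1, L=15
Step 3: N_A=15, N_D=6, N_F=1, L=22
Step 4: N_A=22, N_D=7, N_F=1, L=30
Step 5: N_A=30, N_D=8, N_F=1, L=39


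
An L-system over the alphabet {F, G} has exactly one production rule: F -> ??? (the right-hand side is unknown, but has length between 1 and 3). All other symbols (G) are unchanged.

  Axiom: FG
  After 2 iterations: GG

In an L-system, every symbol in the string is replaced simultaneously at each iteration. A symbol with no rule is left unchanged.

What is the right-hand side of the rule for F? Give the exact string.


Answer: G

Derivation:
Trying F -> G:
  Step 0: FG
  Step 1: GG
  Step 2: GG
Matches the given result.


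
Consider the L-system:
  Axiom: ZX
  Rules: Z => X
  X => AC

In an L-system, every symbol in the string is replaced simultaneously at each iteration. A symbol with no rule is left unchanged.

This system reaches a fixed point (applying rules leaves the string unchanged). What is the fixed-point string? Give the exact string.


Answer: ACAC

Derivation:
Step 0: ZX
Step 1: XAC
Step 2: ACAC
Step 3: ACAC  (unchanged — fixed point at step 2)


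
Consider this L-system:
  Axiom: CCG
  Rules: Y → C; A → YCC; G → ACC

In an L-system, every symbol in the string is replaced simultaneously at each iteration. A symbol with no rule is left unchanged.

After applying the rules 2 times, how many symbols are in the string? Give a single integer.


Step 0: length = 3
Step 1: length = 5
Step 2: length = 7

Answer: 7


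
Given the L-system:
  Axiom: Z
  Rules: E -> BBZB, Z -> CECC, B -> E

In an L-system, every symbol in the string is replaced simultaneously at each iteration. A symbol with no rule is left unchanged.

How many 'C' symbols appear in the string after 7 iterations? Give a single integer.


Answer: 66

Derivation:
Step 0: Z  (0 'C')
Step 1: CECC  (3 'C')
Step 2: CBBZBCC  (3 'C')
Step 3: CEECECCECC  (6 'C')
Step 4: CBBZBBBZBCBBZBCCBBZBCC  (6 'C')
Step 5: CEECECCEEECECCECEECECCECCEECECCECC  (18 'C')
Step 6: CBBZBBBZBCBBZBCCBBZBBBZBBBZBCBBZBCCBBZBCBBZBBBZBCBBZBCCBBZBCCBBZBBBZBCBBZBCCBBZBCC  (18 'C')
Step 7: CEECECCEEECECCECEECECCECCEECECCEEECECCEEECECCECEECECCECCEECECCECEECECCEEECECCECEECECCECCEECECCECCEECECCEEECECCECEECECCECCEECECCECC  (66 'C')


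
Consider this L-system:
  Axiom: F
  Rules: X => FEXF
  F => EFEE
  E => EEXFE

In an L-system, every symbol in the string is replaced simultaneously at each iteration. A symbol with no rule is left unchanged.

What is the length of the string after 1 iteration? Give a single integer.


Answer: 4

Derivation:
Step 0: length = 1
Step 1: length = 4


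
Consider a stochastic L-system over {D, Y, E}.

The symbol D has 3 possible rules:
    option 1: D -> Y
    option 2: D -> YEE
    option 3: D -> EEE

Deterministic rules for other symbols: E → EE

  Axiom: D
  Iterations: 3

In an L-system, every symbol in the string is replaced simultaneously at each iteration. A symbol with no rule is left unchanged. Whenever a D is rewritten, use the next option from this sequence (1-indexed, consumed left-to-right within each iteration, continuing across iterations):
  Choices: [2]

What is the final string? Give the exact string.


Step 0: D
Step 1: YEE  (used choices [2])
Step 2: YEEEE  (used choices [])
Step 3: YEEEEEEEE  (used choices [])

Answer: YEEEEEEEE


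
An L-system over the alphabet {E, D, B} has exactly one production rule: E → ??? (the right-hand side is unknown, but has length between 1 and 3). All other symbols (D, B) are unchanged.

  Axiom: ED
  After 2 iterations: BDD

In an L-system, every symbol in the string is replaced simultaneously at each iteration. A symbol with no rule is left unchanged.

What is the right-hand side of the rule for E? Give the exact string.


Trying E → BD:
  Step 0: ED
  Step 1: BDD
  Step 2: BDD
Matches the given result.

Answer: BD


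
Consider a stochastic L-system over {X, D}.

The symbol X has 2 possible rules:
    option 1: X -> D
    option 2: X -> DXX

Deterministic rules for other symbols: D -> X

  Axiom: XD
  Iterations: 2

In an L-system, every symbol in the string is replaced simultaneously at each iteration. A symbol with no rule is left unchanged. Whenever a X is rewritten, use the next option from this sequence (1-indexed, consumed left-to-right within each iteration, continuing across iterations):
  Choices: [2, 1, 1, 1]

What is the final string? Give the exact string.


Step 0: XD
Step 1: DXXX  (used choices [2])
Step 2: XDDD  (used choices [1, 1, 1])

Answer: XDDD


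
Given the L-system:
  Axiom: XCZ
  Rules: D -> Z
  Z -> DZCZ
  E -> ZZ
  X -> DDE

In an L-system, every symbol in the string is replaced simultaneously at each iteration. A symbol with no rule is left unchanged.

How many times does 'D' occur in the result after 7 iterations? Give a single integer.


Final string: DZCZZDZCZCDZCZCZDZCZCDZCZZDZCZCDZCZDZCZZDZCZCDZCZCZDZCZCDZCZCDZCZZDZCZCDZCZCZDZCZCDZCZCZDZCZCDZCZDZCZZDZCZCDZCZCZDZCZCDZCZCDZCZZDZCZCDZCZCZDZCZCDZCZDZCZZDZCZCDZCZCZDZCZCDZCZZDZCZCDZCZDZCZZDZCZCDZCZCZDZCZCDZCZCDZCZZDZCZCDZCZCZDZCZCDZCZCZDZCZCDZCZDZCZZDZCZCDZCZCZDZCZCDZCZCDZCZZDZCZCDZCZCZDZCZCDZCZDZCZZDZCZCDZCZCZDZCZCDZCZZDZCZCDZCZDZCZZDZCZCDZCZCZDZCZCDZCZCDZCZZDZCZCDZCZCZDZCZCDZCZCZDZCZCDZCZDZCZZDZCZCDZCZCZDZCZCDZCZCDZCZZDZCZCDZCZCZDZCZCDZCZDZCZZDZCZCDZCZCZDZCZCDZCZZDZCZCDZCZDZCZZDZCZCDZCZCZDZCZCDZCZCDZCZZDZCZCDZCZCZDZCZCDZCZCZDZCZCDZCZDZCZZDZCZCDZCZCZDZCZCDZCZCDZCZZDZCZCDZCZCZDZCZCDZCZCDZCZZDZCZCDZCZCZDZCZCDZCZZDZCZCDZCZDZCZZDZCZCDZCZCZDZCZCDZCZCDZCZZDZCZCDZCZCZDZCZCDZCZCZDZCZCDZCZDZCZZDZCZCDZCZCZDZCZCDZCZCDZCZZDZCZCDZCZCZDZCZCDZCZZDZCZCDZCZDZCZZDZCZCDZCZCZDZCZCDZCZCDZCZZDZCZCDZCZCZDZCZCDZCZDZCZZDZCZCDZCZCZDZCZCDZCZZDZCZCDZCZDZCZZDZCZCDZCZCZDZCZCDZCZCDZCZZDZCZCDZCZCZDZCZCDZCZCZDZCZCDZCZDZCZZDZCZCDZCZCZDZCZCDZCZCDZCZZDZCZCDZCZCZDZCZCDZCZCDZCZZDZCZCDZCZCZDZCZCDZCZZDZCZCDZCZDZCZZDZCZCDZCZCZDZCZCDZCZCDZCZZDZCZCDZCZCZDZCZCDZCZCZDZCZCDZCZDZCZZDZCZCDZCZCZDZCZCDZCZCDZCZZDZCZCDZCZCZDZCZCDZCZCZDZCZCDZCZDZCZZDZCZCDZCZCZDZCZCDZCZCDZCZZDZCZCDZCZCZDZCZCDZCZDZCZZDZCZCDZCZCZDZCZCDZCZZDZCZCDZCZDZCZZDZCZCDZCZCZDZCZCDZCZCDZCZZDZCZCDZCZCZDZCZCDZCZCZDZCZCDZCZDZCZZDZCZCDZCZCZDZCZCDZCZCDZCZZDZCZCDZCZCZDZCZCDZCZCDZCZZDZCZCDZCZCZDZCZCDZCZZDZCZCDZCZDZCZZDZCZCDZCZCZDZCZCDZCZCDZCZZDZCZCDZCZCZDZCZCDZCZCZDZCZCDZCZDZCZZDZCZCDZCZCZDZCZCDZCZCDZCZZDZCZCDZCZCZDZCZCDZCZ
Count of 'D': 285

Answer: 285


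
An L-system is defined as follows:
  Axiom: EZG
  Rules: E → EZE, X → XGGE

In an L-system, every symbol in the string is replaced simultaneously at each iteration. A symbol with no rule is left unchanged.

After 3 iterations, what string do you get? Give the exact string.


Step 0: EZG
Step 1: EZEZG
Step 2: EZEZEZEZG
Step 3: EZEZEZEZEZEZEZEZG

Answer: EZEZEZEZEZEZEZEZG


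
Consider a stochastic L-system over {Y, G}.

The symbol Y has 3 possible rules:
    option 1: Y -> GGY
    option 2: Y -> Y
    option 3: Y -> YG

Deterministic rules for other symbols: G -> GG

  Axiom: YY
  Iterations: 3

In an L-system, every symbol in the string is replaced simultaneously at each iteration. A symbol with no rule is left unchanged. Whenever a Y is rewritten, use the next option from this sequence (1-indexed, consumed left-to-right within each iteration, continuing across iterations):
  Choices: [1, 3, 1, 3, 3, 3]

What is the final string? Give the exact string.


Step 0: YY
Step 1: GGYYG  (used choices [1, 3])
Step 2: GGGGGGYYGGG  (used choices [1, 3])
Step 3: GGGGGGGGGGGGYGYGGGGGGG  (used choices [3, 3])

Answer: GGGGGGGGGGGGYGYGGGGGGG


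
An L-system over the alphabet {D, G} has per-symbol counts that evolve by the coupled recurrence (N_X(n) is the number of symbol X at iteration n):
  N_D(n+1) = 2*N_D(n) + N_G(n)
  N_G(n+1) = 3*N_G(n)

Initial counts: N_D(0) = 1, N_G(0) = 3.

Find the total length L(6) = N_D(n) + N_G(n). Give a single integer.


Answer: 4246

Derivation:
Step 0: N_D=1, N_G=3, L=4
Step 1: N_D=5, N_G=9, L=14
Step 2: N_D=19, N_G=27, L=46
Step 3: N_D=65, N_G=81, L=146
Step 4: N_D=211, N_G=243, L=454
Step 5: N_D=665, N_G=729, L=1394
Step 6: N_D=2059, N_G=2187, L=4246


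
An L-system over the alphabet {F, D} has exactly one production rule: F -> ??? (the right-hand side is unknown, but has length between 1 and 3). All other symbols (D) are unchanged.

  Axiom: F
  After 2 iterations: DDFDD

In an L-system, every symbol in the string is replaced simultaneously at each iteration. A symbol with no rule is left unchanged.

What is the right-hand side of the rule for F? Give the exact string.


Answer: DFD

Derivation:
Trying F -> DFD:
  Step 0: F
  Step 1: DFD
  Step 2: DDFDD
Matches the given result.


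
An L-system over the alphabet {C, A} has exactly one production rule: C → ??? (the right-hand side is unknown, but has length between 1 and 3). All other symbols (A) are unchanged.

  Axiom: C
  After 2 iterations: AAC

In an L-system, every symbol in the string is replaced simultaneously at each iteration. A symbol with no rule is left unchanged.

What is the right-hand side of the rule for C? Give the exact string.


Trying C → AC:
  Step 0: C
  Step 1: AC
  Step 2: AAC
Matches the given result.

Answer: AC


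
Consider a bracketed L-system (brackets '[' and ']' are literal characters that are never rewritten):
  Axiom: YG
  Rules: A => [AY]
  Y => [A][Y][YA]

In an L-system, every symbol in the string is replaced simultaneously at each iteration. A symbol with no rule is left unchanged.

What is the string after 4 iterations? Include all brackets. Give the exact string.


Step 0: YG
Step 1: [A][Y][YA]G
Step 2: [[AY]][[A][Y][YA]][[A][Y][YA][AY]]G
Step 3: [[[AY][A][Y][YA]]][[[AY]][[A][Y][YA]][[A][Y][YA][AY]]][[[AY]][[A][Y][YA]][[A][Y][YA][AY]][[AY][A][Y][YA]]]G
Step 4: [[[[AY][A][Y][YA]][[AY]][[A][Y][YA]][[A][Y][YA][AY]]]][[[[AY][A][Y][YA]]][[[AY]][[A][Y][YA]][[A][Y][YA][AY]]][[[AY]][[A][Y][YA]][[A][Y][YA][AY]][[AY][A][Y][YA]]]][[[[AY][A][Y][YA]]][[[AY]][[A][Y][YA]][[A][Y][YA][AY]]][[[AY]][[A][Y][YA]][[A][Y][YA][AY]][[AY][A][Y][YA]]][[[AY][A][Y][YA]][[AY]][[A][Y][YA]][[A][Y][YA][AY]]]]G

Answer: [[[[AY][A][Y][YA]][[AY]][[A][Y][YA]][[A][Y][YA][AY]]]][[[[AY][A][Y][YA]]][[[AY]][[A][Y][YA]][[A][Y][YA][AY]]][[[AY]][[A][Y][YA]][[A][Y][YA][AY]][[AY][A][Y][YA]]]][[[[AY][A][Y][YA]]][[[AY]][[A][Y][YA]][[A][Y][YA][AY]]][[[AY]][[A][Y][YA]][[A][Y][YA][AY]][[AY][A][Y][YA]]][[[AY][A][Y][YA]][[AY]][[A][Y][YA]][[A][Y][YA][AY]]]]G


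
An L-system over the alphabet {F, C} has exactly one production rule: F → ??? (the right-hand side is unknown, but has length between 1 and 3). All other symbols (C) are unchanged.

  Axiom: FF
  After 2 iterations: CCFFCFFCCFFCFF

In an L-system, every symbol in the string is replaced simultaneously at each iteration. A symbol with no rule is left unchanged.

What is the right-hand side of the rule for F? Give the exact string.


Trying F → CFF:
  Step 0: FF
  Step 1: CFFCFF
  Step 2: CCFFCFFCCFFCFF
Matches the given result.

Answer: CFF


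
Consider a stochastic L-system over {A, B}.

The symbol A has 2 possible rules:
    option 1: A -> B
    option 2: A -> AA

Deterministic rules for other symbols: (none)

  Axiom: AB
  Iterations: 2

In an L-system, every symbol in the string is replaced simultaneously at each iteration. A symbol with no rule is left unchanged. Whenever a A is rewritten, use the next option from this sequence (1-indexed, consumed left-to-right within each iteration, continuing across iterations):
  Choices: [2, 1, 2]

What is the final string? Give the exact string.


Answer: BAAB

Derivation:
Step 0: AB
Step 1: AAB  (used choices [2])
Step 2: BAAB  (used choices [1, 2])


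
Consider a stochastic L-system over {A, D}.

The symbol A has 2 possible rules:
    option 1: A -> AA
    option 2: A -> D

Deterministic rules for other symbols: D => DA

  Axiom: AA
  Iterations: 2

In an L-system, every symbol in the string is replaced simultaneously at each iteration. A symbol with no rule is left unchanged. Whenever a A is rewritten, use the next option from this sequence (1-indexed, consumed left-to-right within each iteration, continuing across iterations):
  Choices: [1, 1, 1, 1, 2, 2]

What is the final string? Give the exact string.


Answer: AAAADD

Derivation:
Step 0: AA
Step 1: AAAA  (used choices [1, 1])
Step 2: AAAADD  (used choices [1, 1, 2, 2])


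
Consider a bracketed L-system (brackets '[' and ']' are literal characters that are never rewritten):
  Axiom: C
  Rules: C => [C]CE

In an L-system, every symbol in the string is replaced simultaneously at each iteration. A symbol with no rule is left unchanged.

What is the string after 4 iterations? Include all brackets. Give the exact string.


Step 0: C
Step 1: [C]CE
Step 2: [[C]CE][C]CEE
Step 3: [[[C]CE][C]CEE][[C]CE][C]CEEE
Step 4: [[[[C]CE][C]CEE][[C]CE][C]CEEE][[[C]CE][C]CEE][[C]CE][C]CEEEE

Answer: [[[[C]CE][C]CEE][[C]CE][C]CEEE][[[C]CE][C]CEE][[C]CE][C]CEEEE


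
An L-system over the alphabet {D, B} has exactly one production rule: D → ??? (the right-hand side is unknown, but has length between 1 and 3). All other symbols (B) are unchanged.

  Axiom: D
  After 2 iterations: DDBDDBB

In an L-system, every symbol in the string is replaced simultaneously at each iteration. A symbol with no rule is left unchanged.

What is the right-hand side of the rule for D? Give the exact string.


Answer: DDB

Derivation:
Trying D → DDB:
  Step 0: D
  Step 1: DDB
  Step 2: DDBDDBB
Matches the given result.


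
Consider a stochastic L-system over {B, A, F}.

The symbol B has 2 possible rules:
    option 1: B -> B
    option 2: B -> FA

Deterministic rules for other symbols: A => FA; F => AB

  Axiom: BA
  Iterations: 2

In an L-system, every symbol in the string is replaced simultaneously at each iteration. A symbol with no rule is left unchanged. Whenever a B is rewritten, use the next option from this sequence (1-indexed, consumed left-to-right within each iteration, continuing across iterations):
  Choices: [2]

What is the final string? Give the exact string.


Answer: ABFAABFA

Derivation:
Step 0: BA
Step 1: FAFA  (used choices [2])
Step 2: ABFAABFA  (used choices [])


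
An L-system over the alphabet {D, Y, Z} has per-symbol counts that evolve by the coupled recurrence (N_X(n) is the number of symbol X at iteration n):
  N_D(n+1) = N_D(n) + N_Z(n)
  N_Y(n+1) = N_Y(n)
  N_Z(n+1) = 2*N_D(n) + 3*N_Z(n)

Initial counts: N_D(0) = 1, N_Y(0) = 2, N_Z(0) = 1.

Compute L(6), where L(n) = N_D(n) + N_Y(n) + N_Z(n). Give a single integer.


Step 0: N_D=1, N_Y=2, N_Z=1, L=4
Step 1: N_D=2, N_Y=2, N_Z=5, L=9
Step 2: N_D=7, N_Y=2, N_Z=19, L=28
Step 3: N_D=26, N_Y=2, N_Z=71, L=99
Step 4: N_D=97, N_Y=2, N_Z=265, L=364
Step 5: N_D=362, N_Y=2, N_Z=989, L=1353
Step 6: N_D=1351, N_Y=2, N_Z=3691, L=5044

Answer: 5044


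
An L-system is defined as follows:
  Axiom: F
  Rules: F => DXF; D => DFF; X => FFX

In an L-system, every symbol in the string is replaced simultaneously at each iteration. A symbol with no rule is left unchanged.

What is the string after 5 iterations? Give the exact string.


Answer: DFFDXFDXFDFFFFXDXFDFFFFXDXFDFFDXFDXFDXFDXFFFXDFFFFXDXFDFFDXFDXFDXFDXFFFXDFFFFXDXFDFFDXFDXFDXFDXFFFXDFFFFXDXFDFFDXFDXFDXFDXFFFXDFFFFXDXFDFFFFXDXFDFFFFXDXFDXFDXFFFXDFFDXFDXFDFFFFXDXFDFFFFXDXFDFFFFXDXFDFFFFXDXFDXFDXFFFXDFFDXFDXFDXFDXFFFXDFFFFXDXF

Derivation:
Step 0: F
Step 1: DXF
Step 2: DFFFFXDXF
Step 3: DFFDXFDXFDXFDXFFFXDFFFFXDXF
Step 4: DFFDXFDXFDFFFFXDXFDFFFFXDXFDFFFFXDXFDFFFFXDXFDXFDXFFFXDFFDXFDXFDXFDXFFFXDFFFFXDXF
Step 5: DFFDXFDXFDFFFFXDXFDFFFFXDXFDFFDXFDXFDXFDXFFFXDFFFFXDXFDFFDXFDXFDXFDXFFFXDFFFFXDXFDFFDXFDXFDXFDXFFFXDFFFFXDXFDFFDXFDXFDXFDXFFFXDFFFFXDXFDFFFFXDXFDFFFFXDXFDXFDXFFFXDFFDXFDXFDFFFFXDXFDFFFFXDXFDFFFFXDXFDFFFFXDXFDXFDXFFFXDFFDXFDXFDXFDXFFFXDFFFFXDXF


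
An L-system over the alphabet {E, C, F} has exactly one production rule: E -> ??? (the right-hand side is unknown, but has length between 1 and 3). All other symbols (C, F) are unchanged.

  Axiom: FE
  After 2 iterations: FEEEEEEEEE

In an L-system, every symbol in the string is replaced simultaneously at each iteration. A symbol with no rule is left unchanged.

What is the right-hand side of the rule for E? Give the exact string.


Trying E -> EEE:
  Step 0: FE
  Step 1: FEEE
  Step 2: FEEEEEEEEE
Matches the given result.

Answer: EEE


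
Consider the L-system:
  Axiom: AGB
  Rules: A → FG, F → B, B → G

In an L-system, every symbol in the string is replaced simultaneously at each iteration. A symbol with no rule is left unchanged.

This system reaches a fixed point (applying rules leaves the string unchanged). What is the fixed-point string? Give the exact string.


Answer: GGGG

Derivation:
Step 0: AGB
Step 1: FGGG
Step 2: BGGG
Step 3: GGGG
Step 4: GGGG  (unchanged — fixed point at step 3)


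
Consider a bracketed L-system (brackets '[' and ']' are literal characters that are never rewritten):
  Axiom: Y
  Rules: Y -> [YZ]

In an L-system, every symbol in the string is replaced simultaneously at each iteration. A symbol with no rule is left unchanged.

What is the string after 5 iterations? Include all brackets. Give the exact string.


Answer: [[[[[YZ]Z]Z]Z]Z]

Derivation:
Step 0: Y
Step 1: [YZ]
Step 2: [[YZ]Z]
Step 3: [[[YZ]Z]Z]
Step 4: [[[[YZ]Z]Z]Z]
Step 5: [[[[[YZ]Z]Z]Z]Z]


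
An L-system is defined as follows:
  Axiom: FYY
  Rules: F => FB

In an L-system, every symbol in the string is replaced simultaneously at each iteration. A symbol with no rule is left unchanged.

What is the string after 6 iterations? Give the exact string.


Step 0: FYY
Step 1: FBYY
Step 2: FBBYY
Step 3: FBBBYY
Step 4: FBBBBYY
Step 5: FBBBBBYY
Step 6: FBBBBBBYY

Answer: FBBBBBBYY


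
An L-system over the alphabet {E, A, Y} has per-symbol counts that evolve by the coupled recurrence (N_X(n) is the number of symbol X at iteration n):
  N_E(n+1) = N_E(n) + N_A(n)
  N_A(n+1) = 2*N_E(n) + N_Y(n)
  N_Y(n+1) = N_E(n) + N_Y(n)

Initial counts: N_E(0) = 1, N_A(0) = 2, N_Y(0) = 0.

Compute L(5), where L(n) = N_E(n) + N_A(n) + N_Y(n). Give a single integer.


Step 0: N_E=1, N_A=2, N_Y=0, L=3
Step 1: N_E=3, N_A=2, N_Y=1, L=6
Step 2: N_E=5, N_A=7, N_Y=4, L=16
Step 3: N_E=12, N_A=14, N_Y=9, L=35
Step 4: N_E=26, N_A=33, N_Y=21, L=80
Step 5: N_E=59, N_A=73, N_Y=47, L=179

Answer: 179


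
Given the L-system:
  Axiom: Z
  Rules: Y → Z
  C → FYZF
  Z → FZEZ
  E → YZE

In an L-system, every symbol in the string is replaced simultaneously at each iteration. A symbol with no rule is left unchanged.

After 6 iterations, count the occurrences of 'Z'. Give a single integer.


Answer: 299

Derivation:
Step 0: Z  (1 'Z')
Step 1: FZEZ  (2 'Z')
Step 2: FFZEZYZEFZEZ  (5 'Z')
Step 3: FFFZEZYZEFZEZZFZEZYZEFFZEZYZEFZEZ  (14 'Z')
Step 4: FFFFZEZYZEFZEZZFZEZYZEFFZEZYZEFZEZFZEZFFZEZYZEFZEZZFZEZYZEFFFZEZYZEFZEZZFZEZYZEFFZEZYZEFZEZ  (39 'Z')
Step 5: FFFFFZEZYZEFZEZZFZEZYZEFFZEZYZEFZEZFZEZFFZEZYZEFZEZZFZEZYZEFFFZEZYZEFZEZZFZEZYZEFFZEZYZEFZEZFFZEZYZEFZEZFFFZEZYZEFZEZZFZEZYZEFFZEZYZEFZEZFZEZFFZEZYZEFZEZZFZEZYZEFFFFZEZYZEFZEZZFZEZYZEFFZEZYZEFZEZFZEZFFZEZYZEFZEZZFZEZYZEFFFZEZYZEFZEZZFZEZYZEFFZEZYZEFZEZ  (108 'Z')
Step 6: FFFFFFZEZYZEFZEZZFZEZYZEFFZEZYZEFZEZFZEZFFZEZYZEFZEZZFZEZYZEFFFZEZYZEFZEZZFZEZYZEFFZEZYZEFZEZFFZEZYZEFZEZFFFZEZYZEFZEZZFZEZYZEFFZEZYZEFZEZFZEZFFZEZYZEFZEZZFZEZYZEFFFFZEZYZEFZEZZFZEZYZEFFZEZYZEFZEZFZEZFFZEZYZEFZEZZFZEZYZEFFFZEZYZEFZEZZFZEZYZEFFZEZYZEFZEZFFFZEZYZEFZEZZFZEZYZEFFZEZYZEFZEZFFFFZEZYZEFZEZZFZEZYZEFFZEZYZEFZEZFZEZFFZEZYZEFZEZZFZEZYZEFFFZEZYZEFZEZZFZEZYZEFFZEZYZEFZEZFFZEZYZEFZEZFFFZEZYZEFZEZZFZEZYZEFFZEZYZEFZEZFZEZFFZEZYZEFZEZZFZEZYZEFFFFFZEZYZEFZEZZFZEZYZEFFZEZYZEFZEZFZEZFFZEZYZEFZEZZFZEZYZEFFFZEZYZEFZEZZFZEZYZEFFZEZYZEFZEZFFZEZYZEFZEZFFFZEZYZEFZEZZFZEZYZEFFZEZYZEFZEZFZEZFFZEZYZEFZEZZFZEZYZEFFFFZEZYZEFZEZZFZEZYZEFFZEZYZEFZEZFZEZFFZEZYZEFZEZZFZEZYZEFFFZEZYZEFZEZZFZEZYZEFFZEZYZEFZEZ  (299 'Z')
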